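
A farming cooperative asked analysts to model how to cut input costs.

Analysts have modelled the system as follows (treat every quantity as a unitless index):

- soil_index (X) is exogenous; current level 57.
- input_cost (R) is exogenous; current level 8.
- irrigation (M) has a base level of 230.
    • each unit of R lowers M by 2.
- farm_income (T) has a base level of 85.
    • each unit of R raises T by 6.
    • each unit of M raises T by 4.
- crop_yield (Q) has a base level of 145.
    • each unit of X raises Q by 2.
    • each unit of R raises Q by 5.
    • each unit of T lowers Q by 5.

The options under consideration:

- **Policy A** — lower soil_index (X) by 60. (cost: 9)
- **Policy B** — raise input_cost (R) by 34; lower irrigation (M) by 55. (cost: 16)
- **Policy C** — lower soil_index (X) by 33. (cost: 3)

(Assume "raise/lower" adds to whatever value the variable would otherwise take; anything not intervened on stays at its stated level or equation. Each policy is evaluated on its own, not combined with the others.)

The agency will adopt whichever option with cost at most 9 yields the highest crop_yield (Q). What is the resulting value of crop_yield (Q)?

Policy A (X − 60):
  X = 57 − 60 = -3
  R = 8
  M = 230 − 2·8 = 214
  T = 85 + 6·8 + 4·214 = 989
  Q = 145 + 2·(-3) + 5·8 − 5·989 = -4766
Policy C (X − 33):
  X = 57 − 33 = 24
  R = 8
  M = 230 − 2·8 = 214
  T = 85 + 6·8 + 4·214 = 989
  Q = 145 + 2·24 + 5·8 − 5·989 = -4712
Comparing — Policy A: Q=-4766, Policy C: Q=-4712. Highest is -4712 (Policy C).

-4712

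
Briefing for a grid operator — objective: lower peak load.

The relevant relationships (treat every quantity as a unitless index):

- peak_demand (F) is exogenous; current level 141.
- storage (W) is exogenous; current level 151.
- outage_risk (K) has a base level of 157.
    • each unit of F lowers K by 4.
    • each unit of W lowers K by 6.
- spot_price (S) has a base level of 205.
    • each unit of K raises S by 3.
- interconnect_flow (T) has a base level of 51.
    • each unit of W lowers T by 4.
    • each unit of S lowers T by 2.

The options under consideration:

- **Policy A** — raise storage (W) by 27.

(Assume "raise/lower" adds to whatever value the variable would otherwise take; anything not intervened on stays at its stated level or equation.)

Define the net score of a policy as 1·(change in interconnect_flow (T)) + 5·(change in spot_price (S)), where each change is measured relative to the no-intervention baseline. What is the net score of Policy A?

Baseline:
  F = 141
  W = 151
  K = 157 − 4·141 − 6·151 = -1313
  S = 205 + 3·(-1313) = -3734
  T = 51 − 4·151 − 2·(-3734) = 6915
Policy A (W + 27):
  F = 141
  W = 151 + 27 = 178
  K = 157 − 4·141 − 6·178 = -1475
  S = 205 + 3·(-1475) = -4220
  T = 51 − 4·178 − 2·(-4220) = 7779
ΔT = 7779 − 6915 = 864; ΔS = -4220 − (-3734) = -486
Score = 1·864 + 5·(-486) = -1566

-1566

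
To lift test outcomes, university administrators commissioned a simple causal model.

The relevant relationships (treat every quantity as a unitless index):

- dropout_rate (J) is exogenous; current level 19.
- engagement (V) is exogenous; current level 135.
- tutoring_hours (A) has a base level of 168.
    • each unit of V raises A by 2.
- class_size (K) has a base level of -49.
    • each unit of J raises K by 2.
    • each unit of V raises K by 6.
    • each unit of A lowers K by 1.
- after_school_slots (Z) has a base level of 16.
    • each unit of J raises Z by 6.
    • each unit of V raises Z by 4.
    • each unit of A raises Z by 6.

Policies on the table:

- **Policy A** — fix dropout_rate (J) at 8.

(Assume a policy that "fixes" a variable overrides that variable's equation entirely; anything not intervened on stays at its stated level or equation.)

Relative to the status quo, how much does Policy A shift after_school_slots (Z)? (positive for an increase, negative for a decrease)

-66

Baseline:
  J = 19
  V = 135
  A = 168 + 2·135 = 438
  Z = 16 + 6·19 + 4·135 + 6·438 = 3298
Policy A (J := 8):
  J = 8
  V = 135
  A = 168 + 2·135 = 438
  Z = 16 + 6·8 + 4·135 + 6·438 = 3232
Change in Z: 3232 − 3298 = -66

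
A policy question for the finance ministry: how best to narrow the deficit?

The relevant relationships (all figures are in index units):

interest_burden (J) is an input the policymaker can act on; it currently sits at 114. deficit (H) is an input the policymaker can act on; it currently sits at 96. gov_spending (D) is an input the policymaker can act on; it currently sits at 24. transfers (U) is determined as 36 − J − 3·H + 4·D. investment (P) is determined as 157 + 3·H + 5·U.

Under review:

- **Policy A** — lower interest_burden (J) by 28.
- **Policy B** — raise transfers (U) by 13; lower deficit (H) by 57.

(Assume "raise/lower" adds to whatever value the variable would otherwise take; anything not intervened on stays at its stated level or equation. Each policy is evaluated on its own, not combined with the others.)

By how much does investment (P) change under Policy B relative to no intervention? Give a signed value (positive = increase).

Baseline:
  J = 114
  H = 96
  D = 24
  U = 36 − 114 − 3·96 + 4·24 = -270
  P = 157 + 3·96 + 5·(-270) = -905
Policy B (U + 13, H − 57):
  J = 114
  H = 96 − 57 = 39
  D = 24
  U = 36 − 114 − 3·39 + 4·24 (+13 from intervention) = -86
  P = 157 + 3·39 + 5·(-86) = -156
Change in P: -156 − (-905) = 749

749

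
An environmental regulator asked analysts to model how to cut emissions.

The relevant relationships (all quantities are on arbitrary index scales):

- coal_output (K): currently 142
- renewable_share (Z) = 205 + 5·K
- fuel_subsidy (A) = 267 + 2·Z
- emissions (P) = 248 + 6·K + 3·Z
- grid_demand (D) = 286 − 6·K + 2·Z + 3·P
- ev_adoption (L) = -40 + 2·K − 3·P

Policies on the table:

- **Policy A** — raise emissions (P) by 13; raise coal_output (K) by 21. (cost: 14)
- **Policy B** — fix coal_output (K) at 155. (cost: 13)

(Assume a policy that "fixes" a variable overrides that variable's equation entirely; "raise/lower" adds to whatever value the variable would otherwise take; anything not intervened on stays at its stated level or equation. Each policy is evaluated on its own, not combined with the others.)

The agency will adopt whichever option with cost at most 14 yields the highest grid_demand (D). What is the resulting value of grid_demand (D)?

14245

Policy A (P + 13, K + 21):
  K = 142 + 21 = 163
  Z = 205 + 5·163 = 1020
  P = 248 + 6·163 + 3·1020 (+13 from intervention) = 4299
  D = 286 − 6·163 + 2·1020 + 3·4299 = 14245
Policy B (K := 155):
  K = 155
  Z = 205 + 5·155 = 980
  P = 248 + 6·155 + 3·980 = 4118
  D = 286 − 6·155 + 2·980 + 3·4118 = 13670
Comparing — Policy A: D=14245, Policy B: D=13670. Highest is 14245 (Policy A).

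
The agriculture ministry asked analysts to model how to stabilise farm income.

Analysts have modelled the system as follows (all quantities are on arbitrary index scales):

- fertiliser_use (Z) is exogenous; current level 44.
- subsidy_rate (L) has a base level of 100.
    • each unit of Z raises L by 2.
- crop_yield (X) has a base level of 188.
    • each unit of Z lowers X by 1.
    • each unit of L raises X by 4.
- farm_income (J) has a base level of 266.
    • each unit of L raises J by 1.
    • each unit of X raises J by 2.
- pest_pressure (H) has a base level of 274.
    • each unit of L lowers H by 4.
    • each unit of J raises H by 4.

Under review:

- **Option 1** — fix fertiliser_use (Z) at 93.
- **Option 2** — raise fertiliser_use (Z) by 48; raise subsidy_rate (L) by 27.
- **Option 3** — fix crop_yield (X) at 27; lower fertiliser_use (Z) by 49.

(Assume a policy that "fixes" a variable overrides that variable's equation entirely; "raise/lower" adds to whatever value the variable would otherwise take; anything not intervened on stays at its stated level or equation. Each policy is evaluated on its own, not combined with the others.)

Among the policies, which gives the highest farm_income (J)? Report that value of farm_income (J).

Option 1 (Z := 93):
  Z = 93
  L = 100 + 2·93 = 286
  X = 188 − 93 + 4·286 = 1239
  J = 266 + 286 + 2·1239 = 3030
Option 2 (Z + 48, L + 27):
  Z = 44 + 48 = 92
  L = 100 + 2·92 (+27 from intervention) = 311
  X = 188 − 92 + 4·311 = 1340
  J = 266 + 311 + 2·1340 = 3257
Option 3 (X := 27, Z − 49):
  Z = 44 − 49 = -5
  L = 100 + 2·(-5) = 90
  X = 27
  J = 266 + 90 + 2·27 = 410
Comparing — Option 1: J=3030, Option 2: J=3257, Option 3: J=410. Highest is 3257 (Option 2).

3257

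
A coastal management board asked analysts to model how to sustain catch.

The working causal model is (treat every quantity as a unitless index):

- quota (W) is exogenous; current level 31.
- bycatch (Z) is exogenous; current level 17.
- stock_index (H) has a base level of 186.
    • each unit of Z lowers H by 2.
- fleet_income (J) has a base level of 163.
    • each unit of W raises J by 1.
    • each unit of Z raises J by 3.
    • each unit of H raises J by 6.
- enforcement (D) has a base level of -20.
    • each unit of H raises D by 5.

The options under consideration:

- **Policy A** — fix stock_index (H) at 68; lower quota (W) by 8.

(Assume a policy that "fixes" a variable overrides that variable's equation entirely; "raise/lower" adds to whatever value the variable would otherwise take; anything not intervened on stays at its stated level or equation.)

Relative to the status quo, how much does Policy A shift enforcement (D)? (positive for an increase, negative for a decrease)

-420

Baseline:
  Z = 17
  H = 186 − 2·17 = 152
  D = -20 + 5·152 = 740
Policy A (H := 68, W − 8):
  Z = 17
  H = 68
  D = -20 + 5·68 = 320
Change in D: 320 − 740 = -420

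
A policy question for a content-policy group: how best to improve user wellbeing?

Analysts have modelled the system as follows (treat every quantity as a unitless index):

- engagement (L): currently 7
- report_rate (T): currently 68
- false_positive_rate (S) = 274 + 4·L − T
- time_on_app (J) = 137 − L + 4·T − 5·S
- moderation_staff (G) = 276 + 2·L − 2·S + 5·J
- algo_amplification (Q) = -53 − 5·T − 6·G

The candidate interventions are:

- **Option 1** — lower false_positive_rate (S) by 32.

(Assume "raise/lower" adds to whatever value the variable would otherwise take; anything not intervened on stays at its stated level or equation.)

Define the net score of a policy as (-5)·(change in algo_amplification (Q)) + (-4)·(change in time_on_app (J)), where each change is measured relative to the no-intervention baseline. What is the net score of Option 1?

25280

Baseline:
  L = 7
  T = 68
  S = 274 + 4·7 − 68 = 234
  J = 137 − 7 + 4·68 − 5·234 = -768
  G = 276 + 2·7 − 2·234 + 5·(-768) = -4018
  Q = -53 − 5·68 − 6·(-4018) = 23715
Option 1 (S − 32):
  L = 7
  T = 68
  S = 274 + 4·7 − 68 (−32 from intervention) = 202
  J = 137 − 7 + 4·68 − 5·202 = -608
  G = 276 + 2·7 − 2·202 + 5·(-608) = -3154
  Q = -53 − 5·68 − 6·(-3154) = 18531
ΔQ = 18531 − 23715 = -5184; ΔJ = -608 − (-768) = 160
Score = (-5)·(-5184) + (-4)·160 = 25280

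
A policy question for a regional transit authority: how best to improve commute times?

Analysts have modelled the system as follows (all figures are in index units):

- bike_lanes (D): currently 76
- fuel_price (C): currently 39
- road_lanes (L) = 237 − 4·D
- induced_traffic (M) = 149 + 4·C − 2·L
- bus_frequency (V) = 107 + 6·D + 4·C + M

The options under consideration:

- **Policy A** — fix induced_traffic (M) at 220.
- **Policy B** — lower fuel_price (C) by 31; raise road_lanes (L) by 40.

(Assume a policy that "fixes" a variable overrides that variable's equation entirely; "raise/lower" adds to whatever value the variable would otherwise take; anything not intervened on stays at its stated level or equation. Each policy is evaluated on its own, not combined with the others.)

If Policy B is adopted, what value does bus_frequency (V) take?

830

Policy B (C − 31, L + 40):
  D = 76
  C = 39 − 31 = 8
  L = 237 − 4·76 (+40 from intervention) = -27
  M = 149 + 4·8 − 2·(-27) = 235
  V = 107 + 6·76 + 4·8 + 235 = 830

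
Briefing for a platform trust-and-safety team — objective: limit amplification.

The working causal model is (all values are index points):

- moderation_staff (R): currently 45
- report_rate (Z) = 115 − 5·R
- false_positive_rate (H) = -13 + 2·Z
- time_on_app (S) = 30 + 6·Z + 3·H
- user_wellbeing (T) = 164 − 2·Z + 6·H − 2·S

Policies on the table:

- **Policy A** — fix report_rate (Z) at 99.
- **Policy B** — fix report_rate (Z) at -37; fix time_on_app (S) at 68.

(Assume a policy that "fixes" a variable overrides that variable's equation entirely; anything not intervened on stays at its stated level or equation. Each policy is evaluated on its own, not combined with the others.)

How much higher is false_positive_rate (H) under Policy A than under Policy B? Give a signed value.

272

Policy A (Z := 99):
  R = 45
  Z = 99
  H = -13 + 2·99 = 185
Policy B (Z := -37, S := 68):
  R = 45
  Z = -37
  H = -13 + 2·(-37) = -87
H: 185 − (-87) = 272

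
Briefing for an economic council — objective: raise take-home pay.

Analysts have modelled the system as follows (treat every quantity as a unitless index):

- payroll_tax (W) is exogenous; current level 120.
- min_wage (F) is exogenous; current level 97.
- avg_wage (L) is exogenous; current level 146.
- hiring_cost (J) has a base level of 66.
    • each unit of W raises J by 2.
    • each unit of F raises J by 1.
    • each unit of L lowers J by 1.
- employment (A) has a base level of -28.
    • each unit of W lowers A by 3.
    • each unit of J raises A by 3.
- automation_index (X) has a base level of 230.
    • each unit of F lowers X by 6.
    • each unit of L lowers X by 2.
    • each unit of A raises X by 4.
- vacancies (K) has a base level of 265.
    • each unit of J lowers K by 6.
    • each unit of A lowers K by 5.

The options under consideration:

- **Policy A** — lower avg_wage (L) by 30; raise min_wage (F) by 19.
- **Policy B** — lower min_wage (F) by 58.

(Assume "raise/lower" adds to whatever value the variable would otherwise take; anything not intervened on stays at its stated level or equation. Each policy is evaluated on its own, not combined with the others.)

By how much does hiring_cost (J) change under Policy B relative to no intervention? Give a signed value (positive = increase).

-58

Baseline:
  W = 120
  F = 97
  L = 146
  J = 66 + 2·120 + 97 − 146 = 257
Policy B (F − 58):
  W = 120
  F = 97 − 58 = 39
  L = 146
  J = 66 + 2·120 + 39 − 146 = 199
Change in J: 199 − 257 = -58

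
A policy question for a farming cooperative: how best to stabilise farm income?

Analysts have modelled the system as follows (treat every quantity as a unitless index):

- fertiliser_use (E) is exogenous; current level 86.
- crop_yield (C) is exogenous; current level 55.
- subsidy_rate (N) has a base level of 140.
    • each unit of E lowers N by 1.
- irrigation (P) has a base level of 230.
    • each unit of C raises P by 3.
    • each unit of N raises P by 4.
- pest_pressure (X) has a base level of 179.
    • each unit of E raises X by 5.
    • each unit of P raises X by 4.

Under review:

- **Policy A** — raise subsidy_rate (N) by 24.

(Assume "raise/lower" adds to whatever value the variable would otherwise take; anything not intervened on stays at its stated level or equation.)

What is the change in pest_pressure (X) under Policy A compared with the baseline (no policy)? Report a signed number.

Baseline:
  E = 86
  C = 55
  N = 140 − 86 = 54
  P = 230 + 3·55 + 4·54 = 611
  X = 179 + 5·86 + 4·611 = 3053
Policy A (N + 24):
  E = 86
  C = 55
  N = 140 − 86 (+24 from intervention) = 78
  P = 230 + 3·55 + 4·78 = 707
  X = 179 + 5·86 + 4·707 = 3437
Change in X: 3437 − 3053 = 384

384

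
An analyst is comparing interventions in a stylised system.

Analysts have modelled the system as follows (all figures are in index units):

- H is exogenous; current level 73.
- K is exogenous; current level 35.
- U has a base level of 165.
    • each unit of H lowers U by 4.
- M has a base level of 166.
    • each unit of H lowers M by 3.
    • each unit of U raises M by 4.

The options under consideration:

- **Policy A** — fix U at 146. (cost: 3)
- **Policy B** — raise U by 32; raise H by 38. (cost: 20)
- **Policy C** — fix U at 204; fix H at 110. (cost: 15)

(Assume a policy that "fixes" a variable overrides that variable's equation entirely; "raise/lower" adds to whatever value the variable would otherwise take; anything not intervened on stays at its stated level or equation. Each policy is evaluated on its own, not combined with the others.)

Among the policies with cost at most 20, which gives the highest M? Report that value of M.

652

Policy A (U := 146):
  H = 73
  U = 146
  M = 166 − 3·73 + 4·146 = 531
Policy B (U + 32, H + 38):
  H = 73 + 38 = 111
  U = 165 − 4·111 (+32 from intervention) = -247
  M = 166 − 3·111 + 4·(-247) = -1155
Policy C (U := 204, H := 110):
  H = 110
  U = 204
  M = 166 − 3·110 + 4·204 = 652
Comparing — Policy A: M=531, Policy B: M=-1155, Policy C: M=652. Highest is 652 (Policy C).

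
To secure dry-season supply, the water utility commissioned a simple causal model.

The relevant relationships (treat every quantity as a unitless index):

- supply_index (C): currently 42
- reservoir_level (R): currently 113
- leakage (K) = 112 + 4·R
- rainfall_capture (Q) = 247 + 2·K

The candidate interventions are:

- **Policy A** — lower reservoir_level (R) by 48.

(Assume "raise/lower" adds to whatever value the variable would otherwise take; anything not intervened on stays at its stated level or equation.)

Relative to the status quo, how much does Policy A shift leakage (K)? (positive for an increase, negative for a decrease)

-192

Baseline:
  R = 113
  K = 112 + 4·113 = 564
Policy A (R − 48):
  R = 113 − 48 = 65
  K = 112 + 4·65 = 372
Change in K: 372 − 564 = -192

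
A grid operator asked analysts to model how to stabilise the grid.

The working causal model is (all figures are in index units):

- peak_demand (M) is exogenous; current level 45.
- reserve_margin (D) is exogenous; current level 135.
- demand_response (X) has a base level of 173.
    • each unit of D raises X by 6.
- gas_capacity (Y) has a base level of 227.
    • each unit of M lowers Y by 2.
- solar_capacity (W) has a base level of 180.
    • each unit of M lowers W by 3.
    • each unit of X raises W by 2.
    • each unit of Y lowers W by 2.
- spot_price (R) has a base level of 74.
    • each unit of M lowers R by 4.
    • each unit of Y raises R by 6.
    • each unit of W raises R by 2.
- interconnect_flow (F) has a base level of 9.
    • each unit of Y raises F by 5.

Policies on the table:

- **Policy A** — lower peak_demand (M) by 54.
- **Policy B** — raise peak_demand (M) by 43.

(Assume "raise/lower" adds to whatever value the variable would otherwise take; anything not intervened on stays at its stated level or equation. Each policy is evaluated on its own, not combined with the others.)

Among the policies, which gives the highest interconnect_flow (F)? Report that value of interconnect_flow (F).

Policy A (M − 54):
  M = 45 − 54 = -9
  Y = 227 − 2·(-9) = 245
  F = 9 + 5·245 = 1234
Policy B (M + 43):
  M = 45 + 43 = 88
  Y = 227 − 2·88 = 51
  F = 9 + 5·51 = 264
Comparing — Policy A: F=1234, Policy B: F=264. Highest is 1234 (Policy A).

1234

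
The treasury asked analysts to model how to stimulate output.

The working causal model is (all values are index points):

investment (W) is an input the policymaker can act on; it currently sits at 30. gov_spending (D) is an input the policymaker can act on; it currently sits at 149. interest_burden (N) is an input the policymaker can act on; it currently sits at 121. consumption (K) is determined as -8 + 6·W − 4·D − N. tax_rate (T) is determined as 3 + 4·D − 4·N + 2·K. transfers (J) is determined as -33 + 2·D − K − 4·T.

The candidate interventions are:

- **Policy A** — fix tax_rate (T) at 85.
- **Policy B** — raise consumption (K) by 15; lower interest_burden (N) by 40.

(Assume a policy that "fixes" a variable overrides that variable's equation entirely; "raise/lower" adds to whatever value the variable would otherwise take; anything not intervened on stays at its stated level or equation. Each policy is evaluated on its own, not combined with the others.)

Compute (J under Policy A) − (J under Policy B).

Policy A (T := 85):
  W = 30
  D = 149
  N = 121
  K = -8 + 6·30 − 4·149 − 121 = -545
  T = 85
  J = -33 + 2·149 − (-545) − 4·85 = 470
Policy B (K + 15, N − 40):
  W = 30
  D = 149
  N = 121 − 40 = 81
  K = -8 + 6·30 − 4·149 − 81 (+15 from intervention) = -490
  T = 3 + 4·149 − 4·81 + 2·(-490) = -705
  J = -33 + 2·149 − (-490) − 4·(-705) = 3575
J: 470 − 3575 = -3105

-3105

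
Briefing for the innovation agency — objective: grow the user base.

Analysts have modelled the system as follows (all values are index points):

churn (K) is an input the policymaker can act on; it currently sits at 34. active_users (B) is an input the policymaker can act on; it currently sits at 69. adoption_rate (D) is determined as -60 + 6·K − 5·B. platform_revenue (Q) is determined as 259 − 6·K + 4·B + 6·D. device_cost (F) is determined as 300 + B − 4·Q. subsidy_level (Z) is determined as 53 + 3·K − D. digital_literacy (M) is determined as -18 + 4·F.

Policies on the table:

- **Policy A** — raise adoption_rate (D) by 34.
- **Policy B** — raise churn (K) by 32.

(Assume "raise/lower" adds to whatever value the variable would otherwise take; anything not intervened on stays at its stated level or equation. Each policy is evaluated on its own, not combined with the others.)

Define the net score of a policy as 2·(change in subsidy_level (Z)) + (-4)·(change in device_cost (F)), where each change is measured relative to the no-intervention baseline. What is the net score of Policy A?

Baseline:
  K = 34
  B = 69
  D = -60 + 6·34 − 5·69 = -201
  Q = 259 − 6·34 + 4·69 + 6·(-201) = -875
  F = 300 + 69 − 4·(-875) = 3869
  Z = 53 + 3·34 − (-201) = 356
Policy A (D + 34):
  K = 34
  B = 69
  D = -60 + 6·34 − 5·69 (+34 from intervention) = -167
  Q = 259 − 6·34 + 4·69 + 6·(-167) = -671
  F = 300 + 69 − 4·(-671) = 3053
  Z = 53 + 3·34 − (-167) = 322
ΔZ = 322 − 356 = -34; ΔF = 3053 − 3869 = -816
Score = 2·(-34) + (-4)·(-816) = 3196

3196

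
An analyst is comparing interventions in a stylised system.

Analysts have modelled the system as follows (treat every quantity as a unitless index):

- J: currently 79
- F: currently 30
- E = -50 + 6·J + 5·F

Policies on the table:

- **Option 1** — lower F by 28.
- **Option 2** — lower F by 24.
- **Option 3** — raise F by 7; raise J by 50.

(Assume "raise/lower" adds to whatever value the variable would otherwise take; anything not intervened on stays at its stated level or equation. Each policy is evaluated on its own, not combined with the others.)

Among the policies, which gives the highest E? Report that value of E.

909

Option 1 (F − 28):
  J = 79
  F = 30 − 28 = 2
  E = -50 + 6·79 + 5·2 = 434
Option 2 (F − 24):
  J = 79
  F = 30 − 24 = 6
  E = -50 + 6·79 + 5·6 = 454
Option 3 (F + 7, J + 50):
  J = 79 + 50 = 129
  F = 30 + 7 = 37
  E = -50 + 6·129 + 5·37 = 909
Comparing — Option 1: E=434, Option 2: E=454, Option 3: E=909. Highest is 909 (Option 3).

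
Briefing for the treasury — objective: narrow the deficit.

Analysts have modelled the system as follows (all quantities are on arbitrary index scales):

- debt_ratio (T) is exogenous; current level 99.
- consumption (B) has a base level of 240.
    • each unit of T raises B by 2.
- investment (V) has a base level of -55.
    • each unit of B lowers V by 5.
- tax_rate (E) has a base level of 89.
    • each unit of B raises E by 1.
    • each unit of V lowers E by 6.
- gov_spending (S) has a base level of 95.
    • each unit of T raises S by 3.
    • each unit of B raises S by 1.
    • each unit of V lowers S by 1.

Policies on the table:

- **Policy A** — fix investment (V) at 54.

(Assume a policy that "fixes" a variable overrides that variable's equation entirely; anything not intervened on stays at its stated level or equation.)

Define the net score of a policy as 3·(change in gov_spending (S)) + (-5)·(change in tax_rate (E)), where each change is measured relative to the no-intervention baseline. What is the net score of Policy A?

Baseline:
  T = 99
  B = 240 + 2·99 = 438
  V = -55 − 5·438 = -2245
  E = 89 + 438 − 6·(-2245) = 13997
  S = 95 + 3·99 + 438 − (-2245) = 3075
Policy A (V := 54):
  T = 99
  B = 240 + 2·99 = 438
  V = 54
  E = 89 + 438 − 6·54 = 203
  S = 95 + 3·99 + 438 − 54 = 776
ΔS = 776 − 3075 = -2299; ΔE = 203 − 13997 = -13794
Score = 3·(-2299) + (-5)·(-13794) = 62073

62073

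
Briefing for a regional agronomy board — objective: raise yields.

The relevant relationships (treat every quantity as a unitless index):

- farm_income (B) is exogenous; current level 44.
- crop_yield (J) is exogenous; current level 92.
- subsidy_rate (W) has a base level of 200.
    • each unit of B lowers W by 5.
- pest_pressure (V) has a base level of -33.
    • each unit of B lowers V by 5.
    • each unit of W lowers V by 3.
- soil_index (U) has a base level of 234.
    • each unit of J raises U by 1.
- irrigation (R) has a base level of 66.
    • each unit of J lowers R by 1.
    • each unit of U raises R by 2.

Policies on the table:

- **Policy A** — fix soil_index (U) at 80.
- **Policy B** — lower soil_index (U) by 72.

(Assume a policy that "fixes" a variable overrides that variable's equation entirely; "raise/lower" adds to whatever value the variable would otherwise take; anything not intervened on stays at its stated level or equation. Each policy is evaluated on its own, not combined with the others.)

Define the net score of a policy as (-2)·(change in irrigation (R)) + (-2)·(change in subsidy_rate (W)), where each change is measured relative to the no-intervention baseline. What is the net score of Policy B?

Baseline:
  B = 44
  J = 92
  W = 200 − 5·44 = -20
  U = 234 + 92 = 326
  R = 66 − 92 + 2·326 = 626
Policy B (U − 72):
  B = 44
  J = 92
  W = 200 − 5·44 = -20
  U = 234 + 92 (−72 from intervention) = 254
  R = 66 − 92 + 2·254 = 482
ΔR = 482 − 626 = -144; ΔW = -20 − (-20) = 0
Score = (-2)·(-144) + (-2)·0 = 288

288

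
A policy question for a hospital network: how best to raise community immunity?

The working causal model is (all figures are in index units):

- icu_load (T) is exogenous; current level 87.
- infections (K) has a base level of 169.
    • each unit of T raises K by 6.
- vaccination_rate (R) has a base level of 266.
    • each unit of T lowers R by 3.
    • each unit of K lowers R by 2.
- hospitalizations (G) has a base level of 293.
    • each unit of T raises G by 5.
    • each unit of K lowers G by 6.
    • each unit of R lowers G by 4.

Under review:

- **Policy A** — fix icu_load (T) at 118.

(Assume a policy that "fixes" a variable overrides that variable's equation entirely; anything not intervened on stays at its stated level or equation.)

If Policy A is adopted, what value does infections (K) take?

Policy A (T := 118):
  T = 118
  K = 169 + 6·118 = 877

877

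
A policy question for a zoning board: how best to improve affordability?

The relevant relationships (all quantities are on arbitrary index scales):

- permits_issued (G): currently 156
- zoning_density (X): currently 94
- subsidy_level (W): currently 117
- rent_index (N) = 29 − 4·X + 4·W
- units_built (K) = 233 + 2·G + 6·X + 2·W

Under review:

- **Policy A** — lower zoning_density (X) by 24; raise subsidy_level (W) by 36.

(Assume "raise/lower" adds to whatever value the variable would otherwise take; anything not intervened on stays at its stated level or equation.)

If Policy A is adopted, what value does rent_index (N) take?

361

Policy A (X − 24, W + 36):
  X = 94 − 24 = 70
  W = 117 + 36 = 153
  N = 29 − 4·70 + 4·153 = 361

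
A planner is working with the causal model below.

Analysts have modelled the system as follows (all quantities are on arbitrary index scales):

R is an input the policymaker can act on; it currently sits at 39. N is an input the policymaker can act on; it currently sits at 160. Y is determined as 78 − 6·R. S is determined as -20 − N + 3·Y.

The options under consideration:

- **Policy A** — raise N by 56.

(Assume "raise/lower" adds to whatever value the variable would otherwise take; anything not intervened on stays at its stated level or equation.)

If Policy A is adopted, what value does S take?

Policy A (N + 56):
  R = 39
  N = 160 + 56 = 216
  Y = 78 − 6·39 = -156
  S = -20 − 216 + 3·(-156) = -704

-704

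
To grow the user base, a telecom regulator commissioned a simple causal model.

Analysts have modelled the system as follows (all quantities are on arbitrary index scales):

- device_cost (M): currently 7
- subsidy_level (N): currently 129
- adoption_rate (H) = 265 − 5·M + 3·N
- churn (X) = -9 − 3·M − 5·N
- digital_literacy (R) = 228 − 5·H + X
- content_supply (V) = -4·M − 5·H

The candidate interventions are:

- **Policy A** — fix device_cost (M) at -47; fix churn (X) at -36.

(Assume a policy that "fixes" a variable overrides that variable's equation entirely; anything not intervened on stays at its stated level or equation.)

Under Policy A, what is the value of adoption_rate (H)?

887

Policy A (M := -47, X := -36):
  M = -47
  N = 129
  H = 265 − 5·(-47) + 3·129 = 887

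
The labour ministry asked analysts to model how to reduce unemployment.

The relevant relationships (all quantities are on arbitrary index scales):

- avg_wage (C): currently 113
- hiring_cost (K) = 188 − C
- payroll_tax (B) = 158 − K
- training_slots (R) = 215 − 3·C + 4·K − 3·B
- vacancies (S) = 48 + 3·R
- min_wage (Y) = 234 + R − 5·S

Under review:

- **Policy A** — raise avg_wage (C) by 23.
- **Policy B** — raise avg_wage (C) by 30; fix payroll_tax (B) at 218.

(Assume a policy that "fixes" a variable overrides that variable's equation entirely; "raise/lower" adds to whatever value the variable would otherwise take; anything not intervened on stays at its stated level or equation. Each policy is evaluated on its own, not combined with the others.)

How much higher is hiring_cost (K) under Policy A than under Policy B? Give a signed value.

7

Policy A (C + 23):
  C = 113 + 23 = 136
  K = 188 − 136 = 52
Policy B (C + 30, B := 218):
  C = 113 + 30 = 143
  K = 188 − 143 = 45
K: 52 − 45 = 7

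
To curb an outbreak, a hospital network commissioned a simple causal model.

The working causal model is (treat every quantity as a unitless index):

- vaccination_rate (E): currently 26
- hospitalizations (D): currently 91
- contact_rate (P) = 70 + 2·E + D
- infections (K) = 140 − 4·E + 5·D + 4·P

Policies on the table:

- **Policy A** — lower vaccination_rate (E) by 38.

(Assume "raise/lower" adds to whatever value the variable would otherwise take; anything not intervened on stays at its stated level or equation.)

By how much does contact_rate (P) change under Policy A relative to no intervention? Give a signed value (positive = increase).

Baseline:
  E = 26
  D = 91
  P = 70 + 2·26 + 91 = 213
Policy A (E − 38):
  E = 26 − 38 = -12
  D = 91
  P = 70 + 2·(-12) + 91 = 137
Change in P: 137 − 213 = -76

-76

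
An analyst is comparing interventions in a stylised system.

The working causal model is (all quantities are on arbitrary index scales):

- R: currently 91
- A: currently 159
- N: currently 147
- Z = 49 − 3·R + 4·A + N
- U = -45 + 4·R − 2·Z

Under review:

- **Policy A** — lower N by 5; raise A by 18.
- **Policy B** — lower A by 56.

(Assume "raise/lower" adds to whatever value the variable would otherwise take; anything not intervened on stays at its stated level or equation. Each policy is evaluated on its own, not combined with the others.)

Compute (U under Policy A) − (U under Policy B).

-582

Policy A (N − 5, A + 18):
  R = 91
  A = 159 + 18 = 177
  N = 147 − 5 = 142
  Z = 49 − 3·91 + 4·177 + 142 = 626
  U = -45 + 4·91 − 2·626 = -933
Policy B (A − 56):
  R = 91
  A = 159 − 56 = 103
  N = 147
  Z = 49 − 3·91 + 4·103 + 147 = 335
  U = -45 + 4·91 − 2·335 = -351
U: -933 − (-351) = -582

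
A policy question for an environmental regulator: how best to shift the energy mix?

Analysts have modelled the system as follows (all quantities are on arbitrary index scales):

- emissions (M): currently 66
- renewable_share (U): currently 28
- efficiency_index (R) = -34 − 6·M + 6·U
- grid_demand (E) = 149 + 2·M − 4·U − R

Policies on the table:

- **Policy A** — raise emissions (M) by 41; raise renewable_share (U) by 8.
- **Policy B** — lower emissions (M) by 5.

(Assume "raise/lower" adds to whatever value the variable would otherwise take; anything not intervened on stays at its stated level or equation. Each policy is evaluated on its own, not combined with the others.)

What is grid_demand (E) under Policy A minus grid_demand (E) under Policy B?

Policy A (M + 41, U + 8):
  M = 66 + 41 = 107
  U = 28 + 8 = 36
  R = -34 − 6·107 + 6·36 = -460
  E = 149 + 2·107 − 4·36 − (-460) = 679
Policy B (M − 5):
  M = 66 − 5 = 61
  U = 28
  R = -34 − 6·61 + 6·28 = -232
  E = 149 + 2·61 − 4·28 − (-232) = 391
E: 679 − 391 = 288

288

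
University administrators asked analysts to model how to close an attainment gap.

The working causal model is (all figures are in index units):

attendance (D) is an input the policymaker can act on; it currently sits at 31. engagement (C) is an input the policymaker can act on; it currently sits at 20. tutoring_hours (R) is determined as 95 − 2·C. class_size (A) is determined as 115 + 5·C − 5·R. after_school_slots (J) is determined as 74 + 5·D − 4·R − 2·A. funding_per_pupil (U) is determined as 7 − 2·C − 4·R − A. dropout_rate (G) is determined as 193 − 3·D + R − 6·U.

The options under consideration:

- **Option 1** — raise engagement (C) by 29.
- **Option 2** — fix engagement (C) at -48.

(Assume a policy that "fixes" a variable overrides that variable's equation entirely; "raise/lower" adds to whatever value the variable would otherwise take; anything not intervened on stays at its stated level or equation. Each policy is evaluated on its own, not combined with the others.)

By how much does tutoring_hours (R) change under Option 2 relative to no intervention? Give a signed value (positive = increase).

Baseline:
  C = 20
  R = 95 − 2·20 = 55
Option 2 (C := -48):
  C = -48
  R = 95 − 2·(-48) = 191
Change in R: 191 − 55 = 136

136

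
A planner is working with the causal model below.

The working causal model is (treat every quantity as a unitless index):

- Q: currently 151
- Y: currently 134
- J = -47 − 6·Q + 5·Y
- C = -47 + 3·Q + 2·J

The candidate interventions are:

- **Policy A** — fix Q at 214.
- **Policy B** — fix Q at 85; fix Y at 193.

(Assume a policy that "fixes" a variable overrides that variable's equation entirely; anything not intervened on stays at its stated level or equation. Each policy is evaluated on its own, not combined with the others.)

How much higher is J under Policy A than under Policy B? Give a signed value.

Policy A (Q := 214):
  Q = 214
  Y = 134
  J = -47 − 6·214 + 5·134 = -661
Policy B (Q := 85, Y := 193):
  Q = 85
  Y = 193
  J = -47 − 6·85 + 5·193 = 408
J: -661 − 408 = -1069

-1069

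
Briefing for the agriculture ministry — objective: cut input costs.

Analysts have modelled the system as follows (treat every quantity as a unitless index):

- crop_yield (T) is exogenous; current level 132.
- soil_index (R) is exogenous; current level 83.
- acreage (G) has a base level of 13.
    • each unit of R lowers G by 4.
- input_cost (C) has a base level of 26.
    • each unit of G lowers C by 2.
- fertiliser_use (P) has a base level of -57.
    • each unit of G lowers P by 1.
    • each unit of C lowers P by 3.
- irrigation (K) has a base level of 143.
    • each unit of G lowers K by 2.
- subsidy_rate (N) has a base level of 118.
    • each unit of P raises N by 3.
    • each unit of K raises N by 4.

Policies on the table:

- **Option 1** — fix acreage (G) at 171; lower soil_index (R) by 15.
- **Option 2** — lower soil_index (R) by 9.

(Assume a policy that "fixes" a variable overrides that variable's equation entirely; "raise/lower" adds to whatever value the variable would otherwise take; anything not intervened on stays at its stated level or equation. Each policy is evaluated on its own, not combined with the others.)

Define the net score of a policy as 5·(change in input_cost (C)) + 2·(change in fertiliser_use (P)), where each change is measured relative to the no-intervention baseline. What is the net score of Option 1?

Baseline:
  R = 83
  G = 13 − 4·83 = -319
  C = 26 − 2·(-319) = 664
  P = -57 − (-319) − 3·664 = -1730
Option 1 (G := 171, R − 15):
  R = 83 − 15 = 68
  G = 171
  C = 26 − 2·171 = -316
  P = -57 − 171 − 3·(-316) = 720
ΔC = -316 − 664 = -980; ΔP = 720 − (-1730) = 2450
Score = 5·(-980) + 2·2450 = 0

0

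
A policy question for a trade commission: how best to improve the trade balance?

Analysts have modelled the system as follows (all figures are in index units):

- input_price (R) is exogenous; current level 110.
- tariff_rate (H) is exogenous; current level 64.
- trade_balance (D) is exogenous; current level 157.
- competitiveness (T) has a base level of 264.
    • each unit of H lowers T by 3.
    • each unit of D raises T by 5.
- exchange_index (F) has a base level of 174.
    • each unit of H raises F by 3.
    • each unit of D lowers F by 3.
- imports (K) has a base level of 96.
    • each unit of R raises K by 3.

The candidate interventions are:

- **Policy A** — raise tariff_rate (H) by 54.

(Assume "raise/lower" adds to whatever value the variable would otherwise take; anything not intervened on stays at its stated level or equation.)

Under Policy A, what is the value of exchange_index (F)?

57

Policy A (H + 54):
  H = 64 + 54 = 118
  D = 157
  F = 174 + 3·118 − 3·157 = 57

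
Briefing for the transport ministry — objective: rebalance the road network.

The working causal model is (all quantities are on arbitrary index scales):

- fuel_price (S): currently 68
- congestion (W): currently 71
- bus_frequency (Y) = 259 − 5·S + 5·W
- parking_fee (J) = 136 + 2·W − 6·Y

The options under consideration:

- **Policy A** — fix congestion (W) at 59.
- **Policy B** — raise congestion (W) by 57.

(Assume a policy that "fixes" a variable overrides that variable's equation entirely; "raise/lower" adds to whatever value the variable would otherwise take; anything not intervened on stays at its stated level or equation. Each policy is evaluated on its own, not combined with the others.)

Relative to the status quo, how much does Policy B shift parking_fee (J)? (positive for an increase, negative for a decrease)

-1596

Baseline:
  S = 68
  W = 71
  Y = 259 − 5·68 + 5·71 = 274
  J = 136 + 2·71 − 6·274 = -1366
Policy B (W + 57):
  S = 68
  W = 71 + 57 = 128
  Y = 259 − 5·68 + 5·128 = 559
  J = 136 + 2·128 − 6·559 = -2962
Change in J: -2962 − (-1366) = -1596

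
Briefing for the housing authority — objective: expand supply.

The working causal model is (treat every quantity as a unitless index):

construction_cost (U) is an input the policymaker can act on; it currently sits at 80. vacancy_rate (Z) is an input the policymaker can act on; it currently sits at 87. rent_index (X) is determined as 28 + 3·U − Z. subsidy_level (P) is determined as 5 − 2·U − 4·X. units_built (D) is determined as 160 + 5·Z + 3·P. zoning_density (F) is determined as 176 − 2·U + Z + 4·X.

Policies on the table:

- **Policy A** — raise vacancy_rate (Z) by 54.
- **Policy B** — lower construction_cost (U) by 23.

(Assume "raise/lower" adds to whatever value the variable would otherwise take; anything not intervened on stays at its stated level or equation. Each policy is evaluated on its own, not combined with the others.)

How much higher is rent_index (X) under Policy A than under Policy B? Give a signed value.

Policy A (Z + 54):
  U = 80
  Z = 87 + 54 = 141
  X = 28 + 3·80 − 141 = 127
Policy B (U − 23):
  U = 80 − 23 = 57
  Z = 87
  X = 28 + 3·57 − 87 = 112
X: 127 − 112 = 15

15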